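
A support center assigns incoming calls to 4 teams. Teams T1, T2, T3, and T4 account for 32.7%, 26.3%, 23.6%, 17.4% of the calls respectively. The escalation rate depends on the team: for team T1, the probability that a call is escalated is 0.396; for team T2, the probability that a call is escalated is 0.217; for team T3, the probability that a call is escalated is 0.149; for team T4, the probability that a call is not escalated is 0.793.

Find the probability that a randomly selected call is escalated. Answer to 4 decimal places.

P(E) ≈ 0.2577

P(E|T4) = 1 − 0.793 = 0.207.
P(E) = P(E|T1)·P(T1) + P(E|T2)·P(T2) + P(E|T3)·P(T3) + P(E|T4)·P(T4)
      = 0.396·0.327 + 0.217·0.263 + 0.149·0.236 + 0.207·0.174
      = 0.129492 + 0.057071 + 0.035164 + 0.036018 = 0.257745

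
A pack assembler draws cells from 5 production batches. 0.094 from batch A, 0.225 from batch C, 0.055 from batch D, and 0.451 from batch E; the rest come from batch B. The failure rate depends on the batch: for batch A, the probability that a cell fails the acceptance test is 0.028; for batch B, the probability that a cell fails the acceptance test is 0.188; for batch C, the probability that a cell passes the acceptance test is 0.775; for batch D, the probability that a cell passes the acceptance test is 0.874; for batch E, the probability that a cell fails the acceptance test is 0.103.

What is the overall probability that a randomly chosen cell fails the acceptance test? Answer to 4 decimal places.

P(B) = 1 − (0.094 + 0.225 + 0.055 + 0.451) = 0.175.
P(F|C) = 1 − 0.775 = 0.225.
P(F|D) = 1 − 0.874 = 0.126.
P(F) = P(F|A)·P(A) + P(F|B)·P(B) + P(F|C)·P(C) + P(F|D)·P(D) + P(F|E)·P(E)
      = 0.028·0.094 + 0.188·0.175 + 0.225·0.225 + 0.126·0.055 + 0.103·0.451
      = 0.002632 + 0.0329 + 0.050625 + 0.00693 + 0.046453 = 0.13954

0.1395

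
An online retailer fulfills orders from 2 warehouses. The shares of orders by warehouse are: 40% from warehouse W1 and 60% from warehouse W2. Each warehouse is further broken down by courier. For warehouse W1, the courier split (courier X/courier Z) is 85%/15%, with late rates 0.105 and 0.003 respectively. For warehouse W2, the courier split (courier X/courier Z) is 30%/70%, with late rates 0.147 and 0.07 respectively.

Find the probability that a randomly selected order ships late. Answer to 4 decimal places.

P(L|W1) = 0.85·0.105 + 0.15·0.003 = 0.08925 + 0.00045 = 0.0897
P(L|W2) = 0.3·0.147 + 0.7·0.07 = 0.0441 + 0.049 = 0.0931
By total probability over the outer partition,
P(L) = 0.4·0.0897 + 0.6·0.0931
      = 0.03588 + 0.05586 = 0.09174

0.0917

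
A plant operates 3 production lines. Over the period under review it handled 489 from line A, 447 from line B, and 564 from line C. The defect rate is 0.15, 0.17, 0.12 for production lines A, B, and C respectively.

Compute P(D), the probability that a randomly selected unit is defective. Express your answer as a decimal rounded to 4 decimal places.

Total: 489 + 447 + 564 = 1500.
P(A) = 489/1500 = 0.326. P(B) = 447/1500 = 0.298. P(C) = 564/1500 = 0.376.
By the law of total probability,
P(D) = P(D|A)·P(A) + P(D|B)·P(B) + P(D|C)·P(C)
      = 0.15·0.326 + 0.17·0.298 + 0.12·0.376
      = 0.0489 + 0.05066 + 0.04512 = 0.14468

P(D) ≈ 0.1447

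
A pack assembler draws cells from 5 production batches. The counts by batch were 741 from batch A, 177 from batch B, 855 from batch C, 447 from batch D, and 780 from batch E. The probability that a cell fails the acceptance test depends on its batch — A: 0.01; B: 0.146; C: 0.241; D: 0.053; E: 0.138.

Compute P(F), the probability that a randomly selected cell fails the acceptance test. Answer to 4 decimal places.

Total: 741 + 177 + 855 + 447 + 780 = 3000.
P(A) = 741/3000 = 0.247. P(B) = 177/3000 = 0.059. P(C) = 855/3000 = 0.285. P(D) = 447/3000 = 0.149. P(E) = 780/3000 = 0.26.
P(F) = P(F|A)·P(A) + P(F|B)·P(B) + P(F|C)·P(C) + P(F|D)·P(D) + P(F|E)·P(E)
      = 0.01·0.247 + 0.146·0.059 + 0.241·0.285 + 0.053·0.149 + 0.138·0.26
      = 0.00247 + 0.008614 + 0.068685 + 0.007897 + 0.03588 = 0.123546

P(F) ≈ 0.1235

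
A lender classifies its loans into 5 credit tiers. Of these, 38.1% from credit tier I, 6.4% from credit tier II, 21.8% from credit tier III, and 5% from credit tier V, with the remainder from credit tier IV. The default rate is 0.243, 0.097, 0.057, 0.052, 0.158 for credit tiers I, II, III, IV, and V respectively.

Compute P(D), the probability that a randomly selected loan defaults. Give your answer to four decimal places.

P(IV) = 1 − (0.381 + 0.064 + 0.218 + 0.05) = 0.287.
Summing over the partition,
P(D) = P(D|I)·P(I) + P(D|II)·P(II) + P(D|III)·P(III) + P(D|IV)·P(IV) + P(D|V)·P(V)
      = 0.243·0.381 + 0.097·0.064 + 0.057·0.218 + 0.052·0.287 + 0.158·0.05
      = 0.092583 + 0.006208 + 0.012426 + 0.014924 + 0.0079 = 0.134041

P(D) ≈ 0.1340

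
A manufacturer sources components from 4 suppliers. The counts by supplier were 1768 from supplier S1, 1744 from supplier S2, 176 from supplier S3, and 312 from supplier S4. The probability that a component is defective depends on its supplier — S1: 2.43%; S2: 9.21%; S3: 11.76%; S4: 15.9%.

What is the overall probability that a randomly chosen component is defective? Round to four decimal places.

Total: 1768 + 1744 + 176 + 312 = 4000.
P(S1) = 1768/4000 = 0.442. P(S2) = 1744/4000 = 0.436. P(S3) = 176/4000 = 0.044. P(S4) = 312/4000 = 0.078.
By the law of total probability,
P(D) = P(D|S1)·P(S1) + P(D|S2)·P(S2) + P(D|S3)·P(S3) + P(D|S4)·P(S4)
      = 0.0243·0.442 + 0.0921·0.436 + 0.1176·0.044 + 0.159·0.078
      = 0.0107406 + 0.0401556 + 0.0051744 + 0.012402 = 0.0684726

P(D) ≈ 0.0685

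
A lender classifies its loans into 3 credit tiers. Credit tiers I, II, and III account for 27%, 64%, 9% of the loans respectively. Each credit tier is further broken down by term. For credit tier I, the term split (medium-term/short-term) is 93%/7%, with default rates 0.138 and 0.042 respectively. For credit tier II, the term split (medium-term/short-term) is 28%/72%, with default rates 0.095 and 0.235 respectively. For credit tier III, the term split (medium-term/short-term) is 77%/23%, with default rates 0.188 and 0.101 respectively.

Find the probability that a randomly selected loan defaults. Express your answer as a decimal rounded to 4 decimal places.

P(D|I) = 0.93·0.138 + 0.07·0.042 = 0.12834 + 0.00294 = 0.13128
P(D|II) = 0.28·0.095 + 0.72·0.235 = 0.0266 + 0.1692 = 0.1958
P(D|III) = 0.77·0.188 + 0.23·0.101 = 0.14476 + 0.02323 = 0.16799
Then overall,
P(D) = 0.27·0.13128 + 0.64·0.1958 + 0.09·0.16799
      = 0.0354456 + 0.125312 + 0.0151191 = 0.1758767

0.1759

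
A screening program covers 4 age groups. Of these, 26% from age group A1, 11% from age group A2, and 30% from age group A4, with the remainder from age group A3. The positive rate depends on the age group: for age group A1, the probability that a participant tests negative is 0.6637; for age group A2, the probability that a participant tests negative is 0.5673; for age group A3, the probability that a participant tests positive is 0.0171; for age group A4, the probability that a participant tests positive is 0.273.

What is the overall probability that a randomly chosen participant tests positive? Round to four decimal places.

0.2226

P(A3) = 1 − (0.26 + 0.11 + 0.3) = 0.33.
P(T|A1) = 1 − 0.6637 = 0.3363.
P(T|A2) = 1 − 0.5673 = 0.4327.
Using total probability over the partition,
P(T) = P(T|A1)·P(A1) + P(T|A2)·P(A2) + P(T|A3)·P(A3) + P(T|A4)·P(A4)
      = 0.3363·0.26 + 0.4327·0.11 + 0.0171·0.33 + 0.273·0.3
      = 0.087438 + 0.047597 + 0.005643 + 0.0819 = 0.222578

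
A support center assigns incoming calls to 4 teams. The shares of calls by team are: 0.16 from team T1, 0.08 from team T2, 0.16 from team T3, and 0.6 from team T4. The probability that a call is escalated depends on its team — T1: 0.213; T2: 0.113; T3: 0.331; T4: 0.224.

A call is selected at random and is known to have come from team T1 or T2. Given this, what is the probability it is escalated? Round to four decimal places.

0.1797

Let S = {T1, T2}.
P(S) = 0.16 + 0.08 = 0.24.
P(E ∩ S) = 0.213·0.16 + 0.113·0.08 = 0.03408 + 0.00904 = 0.04312.
P(E | S) = 0.04312 / 0.24 = 0.179667…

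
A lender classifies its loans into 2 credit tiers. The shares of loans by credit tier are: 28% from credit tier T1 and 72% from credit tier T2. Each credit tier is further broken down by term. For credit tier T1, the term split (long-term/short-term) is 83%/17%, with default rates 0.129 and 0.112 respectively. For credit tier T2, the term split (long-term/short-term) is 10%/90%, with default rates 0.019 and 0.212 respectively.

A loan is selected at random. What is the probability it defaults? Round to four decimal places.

P(D|T1) = 0.83·0.129 + 0.17·0.112 = 0.10707 + 0.01904 = 0.12611
P(D|T2) = 0.1·0.019 + 0.9·0.212 = 0.0019 + 0.1908 = 0.1927
Then overall,
P(D) = 0.28·0.12611 + 0.72·0.1927
      = 0.0353108 + 0.138744 = 0.1740548

0.1741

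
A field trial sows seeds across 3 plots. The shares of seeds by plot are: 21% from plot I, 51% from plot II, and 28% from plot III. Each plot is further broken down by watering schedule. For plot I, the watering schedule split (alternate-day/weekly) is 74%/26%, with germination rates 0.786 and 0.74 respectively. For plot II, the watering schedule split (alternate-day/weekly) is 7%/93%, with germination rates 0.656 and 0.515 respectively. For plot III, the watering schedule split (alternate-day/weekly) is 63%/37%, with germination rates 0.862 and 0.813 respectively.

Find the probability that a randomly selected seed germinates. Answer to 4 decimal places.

P(G|I) = 0.74·0.786 + 0.26·0.74 = 0.58164 + 0.1924 = 0.77404
P(G|II) = 0.07·0.656 + 0.93·0.515 = 0.04592 + 0.47895 = 0.52487
P(G|III) = 0.63·0.862 + 0.37·0.813 = 0.54306 + 0.30081 = 0.84387
By total probability over the outer partition,
P(G) = 0.21·0.77404 + 0.51·0.52487 + 0.28·0.84387
      = 0.1625484 + 0.2676837 + 0.2362836 = 0.6665157

P(G) ≈ 0.6665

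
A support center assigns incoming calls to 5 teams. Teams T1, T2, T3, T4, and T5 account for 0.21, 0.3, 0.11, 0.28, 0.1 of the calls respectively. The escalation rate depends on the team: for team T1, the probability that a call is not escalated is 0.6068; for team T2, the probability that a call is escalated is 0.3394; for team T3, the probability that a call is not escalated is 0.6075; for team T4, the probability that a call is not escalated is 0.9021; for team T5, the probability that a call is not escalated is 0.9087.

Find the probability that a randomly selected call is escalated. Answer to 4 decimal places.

P(E|T1) = 1 − 0.6068 = 0.3932.
P(E|T3) = 1 − 0.6075 = 0.3925.
P(E|T4) = 1 − 0.9021 = 0.0979.
P(E|T5) = 1 − 0.9087 = 0.0913.
P(E) = P(E|T1)·P(T1) + P(E|T2)·P(T2) + P(E|T3)·P(T3) + P(E|T4)·P(T4) + P(E|T5)·P(T5)
      = 0.3932·0.21 + 0.3394·0.3 + 0.3925·0.11 + 0.0979·0.28 + 0.0913·0.1
      = 0.082572 + 0.10182 + 0.043175 + 0.027412 + 0.00913 = 0.264109

0.2641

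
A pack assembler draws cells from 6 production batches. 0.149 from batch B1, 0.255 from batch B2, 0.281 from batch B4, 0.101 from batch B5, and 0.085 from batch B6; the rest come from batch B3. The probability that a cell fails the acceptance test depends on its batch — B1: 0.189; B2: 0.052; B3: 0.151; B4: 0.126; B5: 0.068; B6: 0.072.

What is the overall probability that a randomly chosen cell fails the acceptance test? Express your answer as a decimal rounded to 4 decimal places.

P(B3) = 1 − (0.149 + 0.255 + 0.281 + 0.101 + 0.085) = 0.129.
Using total probability over the partition,
P(F) = P(F|B1)·P(B1) + P(F|B2)·P(B2) + P(F|B3)·P(B3) + P(F|B4)·P(B4) + P(F|B5)·P(B5) + P(F|B6)·P(B6)
      = 0.189·0.149 + 0.052·0.255 + 0.151·0.129 + 0.126·0.281 + 0.068·0.101 + 0.072·0.085
      = 0.028161 + 0.01326 + 0.019479 + 0.035406 + 0.006868 + 0.00612 = 0.109294

0.1093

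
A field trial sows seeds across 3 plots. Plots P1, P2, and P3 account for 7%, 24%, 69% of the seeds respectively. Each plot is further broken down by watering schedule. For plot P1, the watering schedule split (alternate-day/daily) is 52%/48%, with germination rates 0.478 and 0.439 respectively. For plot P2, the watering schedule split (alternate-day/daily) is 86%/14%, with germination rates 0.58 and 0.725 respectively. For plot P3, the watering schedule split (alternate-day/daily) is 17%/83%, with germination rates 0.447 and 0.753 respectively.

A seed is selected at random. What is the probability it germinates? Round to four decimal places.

P(G|P1) = 0.52·0.478 + 0.48·0.439 = 0.24856 + 0.21072 = 0.45928
P(G|P2) = 0.86·0.58 + 0.14·0.725 = 0.4988 + 0.1015 = 0.6003
P(G|P3) = 0.17·0.447 + 0.83·0.753 = 0.07599 + 0.62499 = 0.70098
By total probability over the outer partition,
P(G) = 0.07·0.45928 + 0.24·0.6003 + 0.69·0.70098
      = 0.0321496 + 0.144072 + 0.4836762 = 0.6598978

0.6599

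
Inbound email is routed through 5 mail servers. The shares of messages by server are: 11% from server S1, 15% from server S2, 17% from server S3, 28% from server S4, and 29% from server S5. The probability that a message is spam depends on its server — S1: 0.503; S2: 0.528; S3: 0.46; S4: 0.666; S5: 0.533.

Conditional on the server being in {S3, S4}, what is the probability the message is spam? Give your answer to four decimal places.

0.5882

Let J = {S3, S4}.
P(J) = 0.17 + 0.28 = 0.45.
P(S ∩ J) = 0.46·0.17 + 0.666·0.28 = 0.0782 + 0.18648 = 0.26468.
P(S | J) = 0.26468 / 0.45 = 0.588178…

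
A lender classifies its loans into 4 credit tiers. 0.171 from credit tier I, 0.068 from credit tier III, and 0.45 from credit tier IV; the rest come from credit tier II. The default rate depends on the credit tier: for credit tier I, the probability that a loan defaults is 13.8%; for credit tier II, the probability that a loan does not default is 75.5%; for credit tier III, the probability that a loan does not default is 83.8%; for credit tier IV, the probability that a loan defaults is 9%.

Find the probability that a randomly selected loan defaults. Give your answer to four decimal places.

P(II) = 1 − (0.171 + 0.068 + 0.45) = 0.311.
P(D|II) = 1 − 0.755 = 0.245.
P(D|III) = 1 − 0.838 = 0.162.
P(D) = P(D|I)·P(I) + P(D|II)·P(II) + P(D|III)·P(III) + P(D|IV)·P(IV)
      = 0.138·0.171 + 0.245·0.311 + 0.162·0.068 + 0.09·0.45
      = 0.023598 + 0.076195 + 0.011016 + 0.0405 = 0.151309

P(D) ≈ 0.1513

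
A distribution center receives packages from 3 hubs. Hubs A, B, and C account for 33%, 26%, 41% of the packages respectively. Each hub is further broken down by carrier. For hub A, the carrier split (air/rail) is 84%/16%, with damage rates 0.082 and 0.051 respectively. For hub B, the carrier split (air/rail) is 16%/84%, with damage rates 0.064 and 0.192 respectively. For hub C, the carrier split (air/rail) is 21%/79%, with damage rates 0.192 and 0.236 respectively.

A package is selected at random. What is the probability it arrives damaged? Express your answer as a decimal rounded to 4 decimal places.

0.1630

P(D|A) = 0.84·0.082 + 0.16·0.051 = 0.06888 + 0.00816 = 0.07704
P(D|B) = 0.16·0.064 + 0.84·0.192 = 0.01024 + 0.16128 = 0.17152
P(D|C) = 0.21·0.192 + 0.79·0.236 = 0.04032 + 0.18644 = 0.22676
By total probability over the outer partition,
P(D) = 0.33·0.07704 + 0.26·0.17152 + 0.41·0.22676
      = 0.0254232 + 0.0445952 + 0.0929716 = 0.16299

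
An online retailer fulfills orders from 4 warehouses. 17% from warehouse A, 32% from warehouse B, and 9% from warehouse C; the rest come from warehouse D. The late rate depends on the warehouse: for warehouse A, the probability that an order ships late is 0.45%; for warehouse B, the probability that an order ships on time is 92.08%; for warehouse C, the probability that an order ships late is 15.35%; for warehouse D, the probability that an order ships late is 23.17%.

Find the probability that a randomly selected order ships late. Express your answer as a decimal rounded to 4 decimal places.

P(D) = 1 − (0.17 + 0.32 + 0.09) = 0.42.
P(L|B) = 1 − 0.9208 = 0.0792.
By the law of total probability,
P(L) = P(L|A)·P(A) + P(L|B)·P(B) + P(L|C)·P(C) + P(L|D)·P(D)
      = 0.0045·0.17 + 0.0792·0.32 + 0.1535·0.09 + 0.2317·0.42
      = 0.000765 + 0.025344 + 0.013815 + 0.097314 = 0.137238

P(L) ≈ 0.1372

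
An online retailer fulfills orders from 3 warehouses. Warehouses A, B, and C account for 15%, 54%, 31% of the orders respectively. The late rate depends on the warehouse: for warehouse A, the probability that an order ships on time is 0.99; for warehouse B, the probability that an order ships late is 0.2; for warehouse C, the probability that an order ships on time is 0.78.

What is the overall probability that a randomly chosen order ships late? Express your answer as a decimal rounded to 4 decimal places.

0.1777

P(L|A) = 1 − 0.99 = 0.01.
P(L|C) = 1 − 0.78 = 0.22.
P(L) = P(L|A)·P(A) + P(L|B)·P(B) + P(L|C)·P(C)
      = 0.01·0.15 + 0.2·0.54 + 0.22·0.31
      = 0.0015 + 0.108 + 0.0682 = 0.1777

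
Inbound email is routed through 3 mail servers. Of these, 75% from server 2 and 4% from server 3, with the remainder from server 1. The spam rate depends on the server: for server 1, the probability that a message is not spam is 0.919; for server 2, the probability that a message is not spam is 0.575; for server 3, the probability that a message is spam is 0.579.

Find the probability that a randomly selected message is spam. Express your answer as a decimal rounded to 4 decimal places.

P(S) ≈ 0.3589

P(1) = 1 − (0.75 + 0.04) = 0.21.
P(S|1) = 1 − 0.919 = 0.081.
P(S|2) = 1 − 0.575 = 0.425.
P(S) = P(S|1)·P(1) + P(S|2)·P(2) + P(S|3)·P(3)
      = 0.081·0.21 + 0.425·0.75 + 0.579·0.04
      = 0.01701 + 0.31875 + 0.02316 = 0.35892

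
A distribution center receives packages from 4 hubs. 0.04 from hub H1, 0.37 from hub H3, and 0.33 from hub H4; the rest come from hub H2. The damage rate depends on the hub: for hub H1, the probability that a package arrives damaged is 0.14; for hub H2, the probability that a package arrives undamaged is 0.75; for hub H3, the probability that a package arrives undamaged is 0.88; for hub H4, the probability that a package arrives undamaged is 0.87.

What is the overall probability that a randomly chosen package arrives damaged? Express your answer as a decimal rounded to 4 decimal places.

0.1579

P(H2) = 1 − (0.04 + 0.37 + 0.33) = 0.26.
P(D|H2) = 1 − 0.75 = 0.25.
P(D|H3) = 1 − 0.88 = 0.12.
P(D|H4) = 1 − 0.87 = 0.13.
P(D) = P(D|H1)·P(H1) + P(D|H2)·P(H2) + P(D|H3)·P(H3) + P(D|H4)·P(H4)
      = 0.14·0.04 + 0.25·0.26 + 0.12·0.37 + 0.13·0.33
      = 0.0056 + 0.065 + 0.0444 + 0.0429 = 0.1579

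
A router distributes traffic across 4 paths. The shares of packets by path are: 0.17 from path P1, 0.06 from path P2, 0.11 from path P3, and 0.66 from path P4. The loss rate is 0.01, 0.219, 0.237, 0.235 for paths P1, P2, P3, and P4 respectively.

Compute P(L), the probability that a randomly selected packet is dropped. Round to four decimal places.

P(L) = P(L|P1)·P(P1) + P(L|P2)·P(P2) + P(L|P3)·P(P3) + P(L|P4)·P(P4)
      = 0.01·0.17 + 0.219·0.06 + 0.237·0.11 + 0.235·0.66
      = 0.0017 + 0.01314 + 0.02607 + 0.1551 = 0.19601

0.1960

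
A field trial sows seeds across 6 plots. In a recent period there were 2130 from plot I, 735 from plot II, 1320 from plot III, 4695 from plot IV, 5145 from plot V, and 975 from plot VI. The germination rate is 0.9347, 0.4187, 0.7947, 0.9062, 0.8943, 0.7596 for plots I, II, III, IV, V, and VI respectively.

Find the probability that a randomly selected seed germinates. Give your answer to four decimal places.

0.8629

Total: 2130 + 735 + 1320 + 4695 + 5145 + 975 = 15000.
P(I) = 2130/15000 = 0.142. P(II) = 735/15000 = 0.049. P(III) = 1320/15000 = 0.088. P(IV) = 4695/15000 = 0.313. P(V) = 5145/15000 = 0.343. P(VI) = 975/15000 = 0.065.
Summing over the partition,
P(G) = P(G|I)·P(I) + P(G|II)·P(II) + P(G|III)·P(III) + P(G|IV)·P(IV) + P(G|V)·P(V) + P(G|VI)·P(VI)
      = 0.9347·0.142 + 0.4187·0.049 + 0.7947·0.088 + 0.9062·0.313 + 0.8943·0.343 + 0.7596·0.065
      = 0.1327274 + 0.0205163 + 0.0699336 + 0.2836406 + 0.3067449 + 0.049374 = 0.8629368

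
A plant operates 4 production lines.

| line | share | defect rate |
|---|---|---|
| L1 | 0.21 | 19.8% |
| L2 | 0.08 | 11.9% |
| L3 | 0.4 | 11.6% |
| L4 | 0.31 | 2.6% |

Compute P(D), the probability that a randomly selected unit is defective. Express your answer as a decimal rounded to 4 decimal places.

P(D) ≈ 0.1056

P(D) = P(D|L1)·P(L1) + P(D|L2)·P(L2) + P(D|L3)·P(L3) + P(D|L4)·P(L4)
      = 0.198·0.21 + 0.119·0.08 + 0.116·0.4 + 0.026·0.31
      = 0.04158 + 0.00952 + 0.0464 + 0.00806 = 0.10556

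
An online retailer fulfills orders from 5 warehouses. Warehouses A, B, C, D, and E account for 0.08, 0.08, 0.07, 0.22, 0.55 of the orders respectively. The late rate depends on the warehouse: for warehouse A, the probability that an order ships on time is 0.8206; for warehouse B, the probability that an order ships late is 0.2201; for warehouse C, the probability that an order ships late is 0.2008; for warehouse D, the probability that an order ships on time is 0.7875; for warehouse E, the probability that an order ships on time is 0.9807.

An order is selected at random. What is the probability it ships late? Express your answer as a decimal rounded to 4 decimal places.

P(L|A) = 1 − 0.8206 = 0.1794.
P(L|D) = 1 − 0.7875 = 0.2125.
P(L|E) = 1 − 0.9807 = 0.0193.
By the law of total probability,
P(L) = P(L|A)·P(A) + P(L|B)·P(B) + P(L|C)·P(C) + P(L|D)·P(D) + P(L|E)·P(E)
      = 0.1794·0.08 + 0.2201·0.08 + 0.2008·0.07 + 0.2125·0.22 + 0.0193·0.55
      = 0.014352 + 0.017608 + 0.014056 + 0.04675 + 0.010615 = 0.103381

P(L) ≈ 0.1034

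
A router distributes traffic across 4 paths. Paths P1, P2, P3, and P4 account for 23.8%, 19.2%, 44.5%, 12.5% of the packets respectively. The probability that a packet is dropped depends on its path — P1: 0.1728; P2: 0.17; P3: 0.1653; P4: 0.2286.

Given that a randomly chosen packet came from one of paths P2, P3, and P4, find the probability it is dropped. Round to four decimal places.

Let S = {P2, P3, P4}.
P(S) = 0.192 + 0.445 + 0.125 = 0.762.
P(L ∩ S) = 0.17·0.192 + 0.1653·0.445 + 0.2286·0.125 = 0.03264 + 0.0735585 + 0.028575 = 0.1347735.
P(L | S) = 0.1347735 / 0.762 = 0.176868…

P(L|S) ≈ 0.1769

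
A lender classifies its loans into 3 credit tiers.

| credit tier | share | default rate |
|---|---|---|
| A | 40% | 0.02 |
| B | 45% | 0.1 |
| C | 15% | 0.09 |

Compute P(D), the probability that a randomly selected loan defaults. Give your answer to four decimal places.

Summing over the partition,
P(D) = P(D|A)·P(A) + P(D|B)·P(B) + P(D|C)·P(C)
      = 0.02·0.4 + 0.1·0.45 + 0.09·0.15
      = 0.008 + 0.045 + 0.0135 = 0.0665

0.0665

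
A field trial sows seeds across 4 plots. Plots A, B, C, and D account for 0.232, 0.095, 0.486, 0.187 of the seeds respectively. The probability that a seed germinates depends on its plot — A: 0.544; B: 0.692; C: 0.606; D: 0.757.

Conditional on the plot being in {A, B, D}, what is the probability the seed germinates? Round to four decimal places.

Let S = {A, B, D}.
P(S) = 0.232 + 0.095 + 0.187 = 0.514.
P(G ∩ S) = 0.544·0.232 + 0.692·0.095 + 0.757·0.187 = 0.126208 + 0.06574 + 0.141559 = 0.333507.
P(G | S) = 0.333507 / 0.514 = 0.648846…

0.6488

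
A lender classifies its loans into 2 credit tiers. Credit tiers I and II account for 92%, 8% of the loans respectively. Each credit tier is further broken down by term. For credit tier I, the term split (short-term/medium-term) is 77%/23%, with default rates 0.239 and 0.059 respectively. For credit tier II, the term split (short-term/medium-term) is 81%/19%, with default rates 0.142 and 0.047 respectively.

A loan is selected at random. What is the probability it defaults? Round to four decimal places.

0.1917

P(D|I) = 0.77·0.239 + 0.23·0.059 = 0.18403 + 0.01357 = 0.1976
P(D|II) = 0.81·0.142 + 0.19·0.047 = 0.11502 + 0.00893 = 0.12395
Then overall,
P(D) = 0.92·0.1976 + 0.08·0.12395
      = 0.181792 + 0.009916 = 0.191708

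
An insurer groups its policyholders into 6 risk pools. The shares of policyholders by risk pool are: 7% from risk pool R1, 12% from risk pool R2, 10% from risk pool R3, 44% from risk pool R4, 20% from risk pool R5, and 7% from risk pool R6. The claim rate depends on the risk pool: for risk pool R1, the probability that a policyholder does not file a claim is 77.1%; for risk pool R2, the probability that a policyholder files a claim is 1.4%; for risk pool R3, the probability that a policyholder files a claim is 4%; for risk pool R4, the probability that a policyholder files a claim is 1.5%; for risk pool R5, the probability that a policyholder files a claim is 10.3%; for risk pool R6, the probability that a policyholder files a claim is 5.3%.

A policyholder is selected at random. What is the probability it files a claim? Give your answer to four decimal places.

P(C|R1) = 1 − 0.771 = 0.229.
Using total probability over the partition,
P(C) = P(C|R1)·P(R1) + P(C|R2)·P(R2) + P(C|R3)·P(R3) + P(C|R4)·P(R4) + P(C|R5)·P(R5) + P(C|R6)·P(R6)
      = 0.229·0.07 + 0.014·0.12 + 0.04·0.1 + 0.015·0.44 + 0.103·0.2 + 0.053·0.07
      = 0.01603 + 0.00168 + 0.004 + 0.0066 + 0.0206 + 0.00371 = 0.05262

P(C) ≈ 0.0526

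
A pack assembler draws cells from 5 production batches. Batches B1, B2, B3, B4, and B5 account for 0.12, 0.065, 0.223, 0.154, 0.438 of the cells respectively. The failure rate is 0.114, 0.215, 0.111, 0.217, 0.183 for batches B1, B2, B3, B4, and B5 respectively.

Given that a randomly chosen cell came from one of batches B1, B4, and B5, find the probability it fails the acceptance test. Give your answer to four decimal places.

0.1787

Let S = {B1, B4, B5}.
P(S) = 0.12 + 0.154 + 0.438 = 0.712.
P(F ∩ S) = 0.114·0.12 + 0.217·0.154 + 0.183·0.438 = 0.01368 + 0.033418 + 0.080154 = 0.127252.
P(F | S) = 0.127252 / 0.712 = 0.178725…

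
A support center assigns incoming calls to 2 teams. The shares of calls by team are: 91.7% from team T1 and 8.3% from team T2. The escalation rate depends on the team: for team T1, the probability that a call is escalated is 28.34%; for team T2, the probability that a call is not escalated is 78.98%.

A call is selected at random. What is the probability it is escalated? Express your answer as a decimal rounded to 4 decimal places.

P(E|T2) = 1 − 0.7898 = 0.2102.
By the law of total probability,
P(E) = P(E|T1)·P(T1) + P(E|T2)·P(T2)
      = 0.2834·0.917 + 0.2102·0.083
      = 0.2598778 + 0.0174466 = 0.2773244

P(E) ≈ 0.2773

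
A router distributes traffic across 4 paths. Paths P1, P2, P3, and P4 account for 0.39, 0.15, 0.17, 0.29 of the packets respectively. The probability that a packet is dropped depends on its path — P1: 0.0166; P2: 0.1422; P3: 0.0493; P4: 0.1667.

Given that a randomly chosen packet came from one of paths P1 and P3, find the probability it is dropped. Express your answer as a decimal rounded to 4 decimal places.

Let S = {P1, P3}.
P(S) = 0.39 + 0.17 = 0.56.
P(L ∩ S) = 0.0166·0.39 + 0.0493·0.17 = 0.006474 + 0.008381 = 0.014855.
P(L | S) = 0.014855 / 0.56 = 0.026527…

0.0265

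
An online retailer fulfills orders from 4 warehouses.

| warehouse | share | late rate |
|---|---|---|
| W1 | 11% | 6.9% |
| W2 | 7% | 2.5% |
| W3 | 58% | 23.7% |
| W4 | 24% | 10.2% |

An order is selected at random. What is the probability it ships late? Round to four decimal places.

0.1713

Using total probability over the partition,
P(L) = P(L|W1)·P(W1) + P(L|W2)·P(W2) + P(L|W3)·P(W3) + P(L|W4)·P(W4)
      = 0.069·0.11 + 0.025·0.07 + 0.237·0.58 + 0.102·0.24
      = 0.00759 + 0.00175 + 0.13746 + 0.02448 = 0.17128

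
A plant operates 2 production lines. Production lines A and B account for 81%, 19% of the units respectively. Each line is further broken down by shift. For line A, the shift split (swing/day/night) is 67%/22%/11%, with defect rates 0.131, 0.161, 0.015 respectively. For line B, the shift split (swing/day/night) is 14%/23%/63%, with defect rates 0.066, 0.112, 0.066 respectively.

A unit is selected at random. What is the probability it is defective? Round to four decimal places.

P(D|A) = 0.67·0.131 + 0.22·0.161 + 0.11·0.015 = 0.08777 + 0.03542 + 0.00165 = 0.12484
P(D|B) = 0.14·0.066 + 0.23·0.112 + 0.63·0.066 = 0.00924 + 0.02576 + 0.04158 = 0.07658
By total probability over the outer partition,
P(D) = 0.81·0.12484 + 0.19·0.07658
      = 0.1011204 + 0.0145502 = 0.1156706

P(D) ≈ 0.1157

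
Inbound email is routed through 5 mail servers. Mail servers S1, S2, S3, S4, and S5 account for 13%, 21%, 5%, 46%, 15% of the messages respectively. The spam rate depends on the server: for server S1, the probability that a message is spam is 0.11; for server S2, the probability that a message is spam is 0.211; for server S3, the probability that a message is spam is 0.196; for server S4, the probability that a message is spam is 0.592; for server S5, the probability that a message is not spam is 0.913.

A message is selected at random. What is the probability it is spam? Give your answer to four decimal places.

P(S) ≈ 0.3538

P(S|S5) = 1 − 0.913 = 0.087.
P(S) = P(S|S1)·P(S1) + P(S|S2)·P(S2) + P(S|S3)·P(S3) + P(S|S4)·P(S4) + P(S|S5)·P(S5)
      = 0.11·0.13 + 0.211·0.21 + 0.196·0.05 + 0.592·0.46 + 0.087·0.15
      = 0.0143 + 0.04431 + 0.0098 + 0.27232 + 0.01305 = 0.35378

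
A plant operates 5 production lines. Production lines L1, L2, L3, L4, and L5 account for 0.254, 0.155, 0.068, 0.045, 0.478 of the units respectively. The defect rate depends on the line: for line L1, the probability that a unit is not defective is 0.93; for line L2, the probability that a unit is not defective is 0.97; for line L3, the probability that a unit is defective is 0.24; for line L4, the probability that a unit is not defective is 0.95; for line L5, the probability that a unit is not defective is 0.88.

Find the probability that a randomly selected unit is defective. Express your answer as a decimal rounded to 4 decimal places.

P(D|L1) = 1 − 0.93 = 0.07.
P(D|L2) = 1 − 0.97 = 0.03.
P(D|L4) = 1 − 0.95 = 0.05.
P(D|L5) = 1 − 0.88 = 0.12.
By the law of total probability,
P(D) = P(D|L1)·P(L1) + P(D|L2)·P(L2) + P(D|L3)·P(L3) + P(D|L4)·P(L4) + P(D|L5)·P(L5)
      = 0.07·0.254 + 0.03·0.155 + 0.24·0.068 + 0.05·0.045 + 0.12·0.478
      = 0.01778 + 0.00465 + 0.01632 + 0.00225 + 0.05736 = 0.09836

0.0984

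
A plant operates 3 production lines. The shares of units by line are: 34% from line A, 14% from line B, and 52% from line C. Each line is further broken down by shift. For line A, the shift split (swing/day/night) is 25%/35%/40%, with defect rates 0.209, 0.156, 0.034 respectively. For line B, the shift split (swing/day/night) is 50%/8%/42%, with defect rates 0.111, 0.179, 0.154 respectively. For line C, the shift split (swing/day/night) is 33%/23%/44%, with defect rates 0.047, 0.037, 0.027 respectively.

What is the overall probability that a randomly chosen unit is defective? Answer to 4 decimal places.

P(D|A) = 0.25·0.209 + 0.35·0.156 + 0.4·0.034 = 0.05225 + 0.0546 + 0.0136 = 0.12045
P(D|B) = 0.5·0.111 + 0.08·0.179 + 0.42·0.154 = 0.0555 + 0.01432 + 0.06468 = 0.1345
P(D|C) = 0.33·0.047 + 0.23·0.037 + 0.44·0.027 = 0.01551 + 0.00851 + 0.01188 = 0.0359
Then overall,
P(D) = 0.34·0.12045 + 0.14·0.1345 + 0.52·0.0359
      = 0.040953 + 0.01883 + 0.018668 = 0.078451

0.0785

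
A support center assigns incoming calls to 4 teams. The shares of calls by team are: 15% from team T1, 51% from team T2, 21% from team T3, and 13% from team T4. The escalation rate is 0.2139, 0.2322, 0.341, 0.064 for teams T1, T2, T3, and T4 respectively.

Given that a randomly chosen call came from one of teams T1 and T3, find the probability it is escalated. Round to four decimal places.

0.2880

Let S = {T1, T3}.
P(S) = 0.15 + 0.21 = 0.36.
P(E ∩ S) = 0.2139·0.15 + 0.341·0.21 = 0.032085 + 0.07161 = 0.103695.
P(E | S) = 0.103695 / 0.36 = 0.288042…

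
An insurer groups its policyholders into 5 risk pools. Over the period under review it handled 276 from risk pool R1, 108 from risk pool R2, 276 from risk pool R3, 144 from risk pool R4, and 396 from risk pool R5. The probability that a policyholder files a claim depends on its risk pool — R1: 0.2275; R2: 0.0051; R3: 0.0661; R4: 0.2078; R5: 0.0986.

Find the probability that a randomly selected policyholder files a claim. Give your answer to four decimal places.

P(C) ≈ 0.1255

Total: 276 + 108 + 276 + 144 + 396 = 1200.
P(R1) = 276/1200 = 0.23. P(R2) = 108/1200 = 0.09. P(R3) = 276/1200 = 0.23. P(R4) = 144/1200 = 0.12. P(R5) = 396/1200 = 0.33.
P(C) = P(C|R1)·P(R1) + P(C|R2)·P(R2) + P(C|R3)·P(R3) + P(C|R4)·P(R4) + P(C|R5)·P(R5)
      = 0.2275·0.23 + 0.0051·0.09 + 0.0661·0.23 + 0.2078·0.12 + 0.0986·0.33
      = 0.052325 + 0.000459 + 0.015203 + 0.024936 + 0.032538 = 0.125461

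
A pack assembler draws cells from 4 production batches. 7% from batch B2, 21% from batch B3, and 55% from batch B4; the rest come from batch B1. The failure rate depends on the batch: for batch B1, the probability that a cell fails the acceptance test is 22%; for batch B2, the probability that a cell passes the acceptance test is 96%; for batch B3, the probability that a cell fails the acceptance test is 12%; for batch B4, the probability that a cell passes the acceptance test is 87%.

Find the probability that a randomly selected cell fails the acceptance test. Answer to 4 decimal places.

P(B1) = 1 − (0.07 + 0.21 + 0.55) = 0.17.
P(F|B2) = 1 − 0.96 = 0.04.
P(F|B4) = 1 − 0.87 = 0.13.
By the law of total probability,
P(F) = P(F|B1)·P(B1) + P(F|B2)·P(B2) + P(F|B3)·P(B3) + P(F|B4)·P(B4)
      = 0.22·0.17 + 0.04·0.07 + 0.12·0.21 + 0.13·0.55
      = 0.0374 + 0.0028 + 0.0252 + 0.0715 = 0.1369

P(F) ≈ 0.1369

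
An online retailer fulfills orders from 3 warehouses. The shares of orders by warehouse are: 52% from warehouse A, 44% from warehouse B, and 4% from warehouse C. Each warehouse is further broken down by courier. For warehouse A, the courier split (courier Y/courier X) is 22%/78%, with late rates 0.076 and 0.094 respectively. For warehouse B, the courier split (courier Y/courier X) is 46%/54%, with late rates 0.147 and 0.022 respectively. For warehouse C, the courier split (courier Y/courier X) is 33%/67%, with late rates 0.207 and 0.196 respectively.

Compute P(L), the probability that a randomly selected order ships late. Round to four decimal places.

P(L) ≈ 0.0898

P(L|A) = 0.22·0.076 + 0.78·0.094 = 0.01672 + 0.07332 = 0.09004
P(L|B) = 0.46·0.147 + 0.54·0.022 = 0.06762 + 0.01188 = 0.0795
P(L|C) = 0.33·0.207 + 0.67·0.196 = 0.06831 + 0.13132 = 0.19963
By total probability over the outer partition,
P(L) = 0.52·0.09004 + 0.44·0.0795 + 0.04·0.19963
      = 0.0468208 + 0.03498 + 0.0079852 = 0.089786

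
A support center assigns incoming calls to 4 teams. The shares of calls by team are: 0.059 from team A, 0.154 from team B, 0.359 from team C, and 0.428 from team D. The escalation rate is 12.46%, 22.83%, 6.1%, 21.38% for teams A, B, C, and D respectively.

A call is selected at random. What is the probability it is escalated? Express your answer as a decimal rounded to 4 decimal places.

By the law of total probability,
P(E) = P(E|A)·P(A) + P(E|B)·P(B) + P(E|C)·P(C) + P(E|D)·P(D)
      = 0.1246·0.059 + 0.2283·0.154 + 0.061·0.359 + 0.2138·0.428
      = 0.0073514 + 0.0351582 + 0.021899 + 0.0915064 = 0.155915

P(E) ≈ 0.1559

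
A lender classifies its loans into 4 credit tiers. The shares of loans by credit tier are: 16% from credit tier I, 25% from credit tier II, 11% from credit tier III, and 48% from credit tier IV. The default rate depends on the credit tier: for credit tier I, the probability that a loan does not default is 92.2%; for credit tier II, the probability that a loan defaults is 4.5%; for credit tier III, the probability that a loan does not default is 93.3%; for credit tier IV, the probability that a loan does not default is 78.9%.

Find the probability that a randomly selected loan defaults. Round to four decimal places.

P(D) ≈ 0.1324

P(D|I) = 1 − 0.922 = 0.078.
P(D|III) = 1 − 0.933 = 0.067.
P(D|IV) = 1 − 0.789 = 0.211.
By the law of total probability,
P(D) = P(D|I)·P(I) + P(D|II)·P(II) + P(D|III)·P(III) + P(D|IV)·P(IV)
      = 0.078·0.16 + 0.045·0.25 + 0.067·0.11 + 0.211·0.48
      = 0.01248 + 0.01125 + 0.00737 + 0.10128 = 0.13238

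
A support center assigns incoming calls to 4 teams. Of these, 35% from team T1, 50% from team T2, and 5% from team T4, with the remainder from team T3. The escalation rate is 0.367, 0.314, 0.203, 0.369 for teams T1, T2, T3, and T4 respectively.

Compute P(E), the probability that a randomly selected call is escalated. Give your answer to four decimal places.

0.3242

P(T3) = 1 − (0.35 + 0.5 + 0.05) = 0.1.
P(E) = P(E|T1)·P(T1) + P(E|T2)·P(T2) + P(E|T3)·P(T3) + P(E|T4)·P(T4)
      = 0.367·0.35 + 0.314·0.5 + 0.203·0.1 + 0.369·0.05
      = 0.12845 + 0.157 + 0.0203 + 0.01845 = 0.3242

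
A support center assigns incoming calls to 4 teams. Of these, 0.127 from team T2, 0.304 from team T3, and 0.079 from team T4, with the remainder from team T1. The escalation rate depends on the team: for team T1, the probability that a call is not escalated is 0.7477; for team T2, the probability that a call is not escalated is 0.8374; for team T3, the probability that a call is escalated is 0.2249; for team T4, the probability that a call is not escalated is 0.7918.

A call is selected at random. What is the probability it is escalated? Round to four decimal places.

P(T1) = 1 − (0.127 + 0.304 + 0.079) = 0.49.
P(E|T1) = 1 − 0.7477 = 0.2523.
P(E|T2) = 1 − 0.8374 = 0.1626.
P(E|T4) = 1 − 0.7918 = 0.2082.
Using total probability over the partition,
P(E) = P(E|T1)·P(T1) + P(E|T2)·P(T2) + P(E|T3)·P(T3) + P(E|T4)·P(T4)
      = 0.2523·0.49 + 0.1626·0.127 + 0.2249·0.304 + 0.2082·0.079
      = 0.123627 + 0.0206502 + 0.0683696 + 0.0164478 = 0.2290946

0.2291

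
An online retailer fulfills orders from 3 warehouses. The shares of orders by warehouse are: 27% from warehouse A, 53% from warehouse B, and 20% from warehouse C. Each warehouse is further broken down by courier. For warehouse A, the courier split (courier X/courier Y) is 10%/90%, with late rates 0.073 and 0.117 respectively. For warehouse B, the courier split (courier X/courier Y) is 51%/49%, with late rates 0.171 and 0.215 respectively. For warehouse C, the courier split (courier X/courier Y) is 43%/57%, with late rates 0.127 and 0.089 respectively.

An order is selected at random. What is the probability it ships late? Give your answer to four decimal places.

P(L|A) = 0.1·0.073 + 0.9·0.117 = 0.0073 + 0.1053 = 0.1126
P(L|B) = 0.51·0.171 + 0.49·0.215 = 0.08721 + 0.10535 = 0.19256
P(L|C) = 0.43·0.127 + 0.57·0.089 = 0.05461 + 0.05073 = 0.10534
By total probability over the outer partition,
P(L) = 0.27·0.1126 + 0.53·0.19256 + 0.2·0.10534
      = 0.030402 + 0.1020568 + 0.021068 = 0.1535268

0.1535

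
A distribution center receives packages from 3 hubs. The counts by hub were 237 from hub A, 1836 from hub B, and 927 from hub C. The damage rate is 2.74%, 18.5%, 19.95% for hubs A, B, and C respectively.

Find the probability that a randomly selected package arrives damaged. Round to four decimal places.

P(D) ≈ 0.1770

Total: 237 + 1836 + 927 = 3000.
P(A) = 237/3000 = 0.079. P(B) = 1836/3000 = 0.612. P(C) = 927/3000 = 0.309.
Using total probability over the partition,
P(D) = P(D|A)·P(A) + P(D|B)·P(B) + P(D|C)·P(C)
      = 0.0274·0.079 + 0.185·0.612 + 0.1995·0.309
      = 0.0021646 + 0.11322 + 0.0616455 = 0.1770301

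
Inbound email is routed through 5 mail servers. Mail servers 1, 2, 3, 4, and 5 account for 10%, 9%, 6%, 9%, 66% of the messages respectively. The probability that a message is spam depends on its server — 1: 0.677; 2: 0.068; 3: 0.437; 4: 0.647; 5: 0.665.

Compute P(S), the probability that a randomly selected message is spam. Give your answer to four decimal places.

P(S) = P(S|1)·P(1) + P(S|2)·P(2) + P(S|3)·P(3) + P(S|4)·P(4) + P(S|5)·P(5)
      = 0.677·0.1 + 0.068·0.09 + 0.437·0.06 + 0.647·0.09 + 0.665·0.66
      = 0.0677 + 0.00612 + 0.02622 + 0.05823 + 0.4389 = 0.59717

P(S) ≈ 0.5972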